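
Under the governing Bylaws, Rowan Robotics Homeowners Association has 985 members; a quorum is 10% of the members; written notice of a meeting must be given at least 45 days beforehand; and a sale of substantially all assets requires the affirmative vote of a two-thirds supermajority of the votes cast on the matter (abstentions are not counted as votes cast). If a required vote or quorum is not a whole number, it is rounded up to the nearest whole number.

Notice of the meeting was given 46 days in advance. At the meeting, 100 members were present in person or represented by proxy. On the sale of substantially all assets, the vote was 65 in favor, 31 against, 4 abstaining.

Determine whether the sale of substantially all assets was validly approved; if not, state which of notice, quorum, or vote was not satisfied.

Valid — all requirements satisfied.

Notice: 46 days given; 45 required. Satisfied.
Quorum: 10% of 985 = 98.50, rounded up to 99; 100 present. Satisfied.
Vote: requires two-thirds of the votes cast (100 − 4 abstaining = 96); 2/3 of 96 = 64, so 64 needed; 65 in favor. Satisfied.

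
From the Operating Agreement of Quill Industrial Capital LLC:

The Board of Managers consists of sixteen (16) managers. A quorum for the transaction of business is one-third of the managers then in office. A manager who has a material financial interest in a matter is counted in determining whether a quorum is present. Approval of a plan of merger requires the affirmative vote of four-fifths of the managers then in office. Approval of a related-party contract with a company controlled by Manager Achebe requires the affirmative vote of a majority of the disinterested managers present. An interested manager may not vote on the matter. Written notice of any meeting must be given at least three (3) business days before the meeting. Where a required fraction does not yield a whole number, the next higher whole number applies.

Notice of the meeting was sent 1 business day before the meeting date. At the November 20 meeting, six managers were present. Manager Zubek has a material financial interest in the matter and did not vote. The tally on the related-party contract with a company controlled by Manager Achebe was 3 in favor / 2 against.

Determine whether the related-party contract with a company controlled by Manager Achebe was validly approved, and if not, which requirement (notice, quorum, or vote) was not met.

Notice: 1 business day given; 3 required (1 < 3). Not satisfied.
Quorum: 6 present (interested managers count toward quorum); quorum is 6. Satisfied.
Vote: the related-party contract with a company controlled by Manager Achebe requires a majority of the disinterested managers present (6 − 1 = 5). A majority of 5 is 3, so 3 affirmative votes are needed; 3 voted in favor. Satisfied.

Invalid — notice requirement not satisfied.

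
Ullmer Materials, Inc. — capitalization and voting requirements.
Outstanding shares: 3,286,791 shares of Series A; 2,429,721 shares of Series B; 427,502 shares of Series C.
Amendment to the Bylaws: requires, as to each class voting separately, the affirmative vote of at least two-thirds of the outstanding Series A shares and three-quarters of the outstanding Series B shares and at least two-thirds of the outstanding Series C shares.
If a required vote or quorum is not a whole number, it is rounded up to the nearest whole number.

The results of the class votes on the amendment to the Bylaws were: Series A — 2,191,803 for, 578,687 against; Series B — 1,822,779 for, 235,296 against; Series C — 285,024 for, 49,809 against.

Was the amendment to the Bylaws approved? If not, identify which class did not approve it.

Approved — every class gave the required vote.

Series A: 2/3 of 3286791 = 2191194; 2,191,194 required, 2,191,803 in favor — approved.
Series B: 3/4 of 2429721 = 1822290.75, rounded up to 1822291; 1,822,291 required, 1,822,779 in favor — approved.
Series C: 2/3 of 427502 = 285001.33, rounded up to 285002; 285,002 required, 285,024 in favor — approved.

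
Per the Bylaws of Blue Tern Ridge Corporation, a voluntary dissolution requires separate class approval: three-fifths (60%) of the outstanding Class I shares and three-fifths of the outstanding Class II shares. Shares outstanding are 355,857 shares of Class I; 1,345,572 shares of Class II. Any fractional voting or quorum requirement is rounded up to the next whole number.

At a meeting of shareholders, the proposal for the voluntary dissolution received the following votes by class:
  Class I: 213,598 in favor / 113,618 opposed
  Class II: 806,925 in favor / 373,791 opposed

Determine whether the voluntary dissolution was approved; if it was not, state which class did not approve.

Not approved — the Class II shares did not give the required vote.

Class I: 3/5 of 355857 = 213514.20, rounded up to 213515; 213,515 required, 213,598 in favor — approved.
Class II: 3/5 of 1345572 = 807343.20, rounded up to 807344; 807,344 required, 806,925 in favor — not approved.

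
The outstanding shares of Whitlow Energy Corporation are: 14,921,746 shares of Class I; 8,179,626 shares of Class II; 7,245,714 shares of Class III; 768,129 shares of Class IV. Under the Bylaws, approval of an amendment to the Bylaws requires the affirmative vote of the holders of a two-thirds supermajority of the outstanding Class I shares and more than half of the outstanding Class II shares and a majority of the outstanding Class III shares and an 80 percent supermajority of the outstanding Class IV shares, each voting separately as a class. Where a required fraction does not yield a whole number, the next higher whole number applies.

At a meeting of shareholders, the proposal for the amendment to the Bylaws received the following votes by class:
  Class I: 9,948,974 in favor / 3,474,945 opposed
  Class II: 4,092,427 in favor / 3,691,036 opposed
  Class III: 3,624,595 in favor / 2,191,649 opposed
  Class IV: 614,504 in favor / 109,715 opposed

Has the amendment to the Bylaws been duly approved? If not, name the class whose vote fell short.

Class I: 2/3 of 14921746 = 9947830.67, rounded up to 9947831; 9,947,831 required, 9,948,974 in favor — approved.
Class II: a majority of 8179626 is 4089814; 4,089,814 required, 4,092,427 in favor — approved.
Class III: a majority of 7245714 is 3622858; 3,622,858 required, 3,624,595 in favor — approved.
Class IV: 4/5 of 768129 = 614503.20, rounded up to 614504; 614,504 required, 614,504 in favor — approved.

Approved — every class gave the required vote.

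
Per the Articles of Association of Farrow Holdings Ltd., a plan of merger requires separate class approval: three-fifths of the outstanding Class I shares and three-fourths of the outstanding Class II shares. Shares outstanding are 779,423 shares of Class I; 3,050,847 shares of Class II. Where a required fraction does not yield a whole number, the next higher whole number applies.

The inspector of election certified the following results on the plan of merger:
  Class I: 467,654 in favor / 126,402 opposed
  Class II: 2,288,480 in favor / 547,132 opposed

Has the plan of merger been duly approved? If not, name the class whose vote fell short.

Approved — every class gave the required vote.

Class I: 3/5 of 779423 = 467653.80, rounded up to 467654; 467,654 required, 467,654 in favor — approved.
Class II: 3/4 of 3050847 = 2288135.25, rounded up to 2288136; 2,288,136 required, 2,288,480 in favor — approved.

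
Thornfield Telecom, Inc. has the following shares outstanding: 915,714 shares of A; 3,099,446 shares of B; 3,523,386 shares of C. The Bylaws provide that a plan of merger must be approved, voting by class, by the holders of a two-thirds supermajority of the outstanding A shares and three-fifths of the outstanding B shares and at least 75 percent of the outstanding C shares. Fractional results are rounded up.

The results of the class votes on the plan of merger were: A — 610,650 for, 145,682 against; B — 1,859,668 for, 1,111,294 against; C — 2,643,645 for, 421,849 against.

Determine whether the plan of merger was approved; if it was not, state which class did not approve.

Approved — every class gave the required vote.

A: 2/3 of 915714 = 610476; 610,476 required, 610,650 in favor — approved.
B: 3/5 of 3099446 = 1859667.60, rounded up to 1859668; 1,859,668 required, 1,859,668 in favor — approved.
C: 3/4 of 3523386 = 2642539.50, rounded up to 2642540; 2,642,540 required, 2,643,645 in favor — approved.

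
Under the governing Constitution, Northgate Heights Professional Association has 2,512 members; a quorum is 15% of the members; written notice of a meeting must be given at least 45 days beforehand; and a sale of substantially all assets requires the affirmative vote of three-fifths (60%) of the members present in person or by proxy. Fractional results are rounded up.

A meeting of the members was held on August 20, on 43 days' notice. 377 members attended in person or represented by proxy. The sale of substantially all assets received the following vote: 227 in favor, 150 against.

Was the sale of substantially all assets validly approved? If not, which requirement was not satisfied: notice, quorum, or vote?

Notice: 43 days given; 45 required. Not satisfied.
Quorum: 15% of 2,512 = 376.80, rounded up to 377; 377 present. Satisfied.
Vote: requires three-fifths of those present (377); 3/5 of 377 = 226.20, rounded up to 227, so 227 needed; 227 in favor. Satisfied.

Invalid — notice requirement not satisfied.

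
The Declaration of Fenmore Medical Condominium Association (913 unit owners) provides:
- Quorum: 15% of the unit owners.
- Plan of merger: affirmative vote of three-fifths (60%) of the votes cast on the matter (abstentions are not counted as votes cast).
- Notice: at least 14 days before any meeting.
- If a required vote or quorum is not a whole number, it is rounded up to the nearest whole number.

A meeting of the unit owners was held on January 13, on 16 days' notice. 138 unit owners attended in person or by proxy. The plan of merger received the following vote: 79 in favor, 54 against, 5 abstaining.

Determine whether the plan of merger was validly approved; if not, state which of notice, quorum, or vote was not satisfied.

Notice: 16 days given; 14 required. Satisfied.
Quorum: 15% of 913 = 136.95, rounded up to 137; 138 present. Satisfied.
Vote: requires three-fifths of the votes cast (138 − 5 abstaining = 133); 3/5 of 133 = 79.80, rounded up to 80, so 80 needed; 79 in favor. Not satisfied.

Invalid — vote requirement not satisfied.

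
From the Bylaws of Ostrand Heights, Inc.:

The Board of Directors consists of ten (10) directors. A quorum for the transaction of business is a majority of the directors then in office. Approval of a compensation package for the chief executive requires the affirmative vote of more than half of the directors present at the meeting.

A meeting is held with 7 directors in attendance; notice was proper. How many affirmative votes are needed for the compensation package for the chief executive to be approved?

The compensation package for the chief executive requires a majority of the directors present (7).
A majority of 7 is 4.

4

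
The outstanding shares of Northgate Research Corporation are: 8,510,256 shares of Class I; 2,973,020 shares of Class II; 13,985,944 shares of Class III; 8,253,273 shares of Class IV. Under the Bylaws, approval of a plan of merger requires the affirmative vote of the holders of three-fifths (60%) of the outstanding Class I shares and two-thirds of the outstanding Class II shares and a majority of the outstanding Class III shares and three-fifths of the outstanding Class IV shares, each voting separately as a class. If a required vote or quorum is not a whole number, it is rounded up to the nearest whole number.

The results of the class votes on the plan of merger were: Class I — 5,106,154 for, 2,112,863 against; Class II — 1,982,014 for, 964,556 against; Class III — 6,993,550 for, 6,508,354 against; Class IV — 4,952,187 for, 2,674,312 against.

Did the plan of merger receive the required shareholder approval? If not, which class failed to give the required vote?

Class I: 3/5 of 8510256 = 5106153.60, rounded up to 5106154; 5,106,154 required, 5,106,154 in favor — approved.
Class II: 2/3 of 2973020 = 1982013.33, rounded up to 1982014; 1,982,014 required, 1,982,014 in favor — approved.
Class III: a majority of 13985944 is 6992973; 6,992,973 required, 6,993,550 in favor — approved.
Class IV: 3/5 of 8253273 = 4951963.80, rounded up to 4951964; 4,951,964 required, 4,952,187 in favor — approved.

Approved — every class gave the required vote.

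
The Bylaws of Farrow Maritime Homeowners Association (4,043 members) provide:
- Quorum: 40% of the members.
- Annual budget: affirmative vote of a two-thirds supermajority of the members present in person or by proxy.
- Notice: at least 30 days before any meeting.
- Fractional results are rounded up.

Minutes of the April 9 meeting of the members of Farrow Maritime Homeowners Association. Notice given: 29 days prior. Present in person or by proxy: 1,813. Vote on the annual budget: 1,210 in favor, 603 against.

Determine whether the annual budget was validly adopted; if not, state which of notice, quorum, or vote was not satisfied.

Notice: 29 days given; 30 required. Not satisfied.
Quorum: 40% of 4,043 = 1,617.20, rounded up to 1,618; 1,813 present. Satisfied.
Vote: requires two-thirds of those present (1,813); 2/3 of 1813 = 1208.67, rounded up to 1209, so 1,209 needed; 1,210 in favor. Satisfied.

Invalid — notice requirement not satisfied.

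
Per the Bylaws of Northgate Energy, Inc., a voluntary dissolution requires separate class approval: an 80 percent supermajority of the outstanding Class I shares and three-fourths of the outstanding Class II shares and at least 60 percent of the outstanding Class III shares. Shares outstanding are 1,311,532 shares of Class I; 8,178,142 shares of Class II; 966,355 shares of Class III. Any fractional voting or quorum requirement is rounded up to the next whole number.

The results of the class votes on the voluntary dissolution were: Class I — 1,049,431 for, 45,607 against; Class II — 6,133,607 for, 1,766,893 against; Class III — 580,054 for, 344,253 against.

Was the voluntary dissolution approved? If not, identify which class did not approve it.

Approved — every class gave the required vote.

Class I: 4/5 of 1311532 = 1049225.60, rounded up to 1049226; 1,049,226 required, 1,049,431 in favor — approved.
Class II: 3/4 of 8178142 = 6133606.50, rounded up to 6133607; 6,133,607 required, 6,133,607 in favor — approved.
Class III: 3/5 of 966355 = 579813; 579,813 required, 580,054 in favor — approved.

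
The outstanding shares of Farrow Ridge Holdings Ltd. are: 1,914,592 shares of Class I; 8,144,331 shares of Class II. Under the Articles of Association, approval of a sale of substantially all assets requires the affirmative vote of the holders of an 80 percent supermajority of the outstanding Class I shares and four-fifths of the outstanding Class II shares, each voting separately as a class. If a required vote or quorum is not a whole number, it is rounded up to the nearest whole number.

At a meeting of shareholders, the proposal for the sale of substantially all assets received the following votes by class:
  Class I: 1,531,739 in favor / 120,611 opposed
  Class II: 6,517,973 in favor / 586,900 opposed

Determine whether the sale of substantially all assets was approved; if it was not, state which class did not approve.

Class I: 4/5 of 1914592 = 1531673.60, rounded up to 1531674; 1,531,674 required, 1,531,739 in favor — approved.
Class II: 4/5 of 8144331 = 6515464.80, rounded up to 6515465; 6,515,465 required, 6,517,973 in favor — approved.

Approved — every class gave the required vote.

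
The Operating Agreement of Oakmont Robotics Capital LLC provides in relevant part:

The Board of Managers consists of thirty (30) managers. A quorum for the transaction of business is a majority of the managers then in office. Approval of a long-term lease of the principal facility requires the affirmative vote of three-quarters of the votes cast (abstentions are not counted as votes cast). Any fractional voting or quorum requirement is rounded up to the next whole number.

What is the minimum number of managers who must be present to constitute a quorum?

A majority of 30 is 16.

16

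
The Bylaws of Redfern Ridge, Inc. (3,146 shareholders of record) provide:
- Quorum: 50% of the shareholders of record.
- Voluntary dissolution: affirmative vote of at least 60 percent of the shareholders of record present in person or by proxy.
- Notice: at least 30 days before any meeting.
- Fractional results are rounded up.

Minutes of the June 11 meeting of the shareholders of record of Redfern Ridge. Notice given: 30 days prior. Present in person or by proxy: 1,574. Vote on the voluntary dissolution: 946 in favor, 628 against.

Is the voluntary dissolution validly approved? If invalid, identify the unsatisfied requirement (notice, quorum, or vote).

Notice: 30 days given; 30 required. Satisfied.
Quorum: 50% of 3,146 = 1,573; 1,574 present. Satisfied.
Vote: requires three-fifths of those present (1,574); 3/5 of 1574 = 944.40, rounded up to 945, so 945 needed; 946 in favor. Satisfied.

Valid — all requirements satisfied.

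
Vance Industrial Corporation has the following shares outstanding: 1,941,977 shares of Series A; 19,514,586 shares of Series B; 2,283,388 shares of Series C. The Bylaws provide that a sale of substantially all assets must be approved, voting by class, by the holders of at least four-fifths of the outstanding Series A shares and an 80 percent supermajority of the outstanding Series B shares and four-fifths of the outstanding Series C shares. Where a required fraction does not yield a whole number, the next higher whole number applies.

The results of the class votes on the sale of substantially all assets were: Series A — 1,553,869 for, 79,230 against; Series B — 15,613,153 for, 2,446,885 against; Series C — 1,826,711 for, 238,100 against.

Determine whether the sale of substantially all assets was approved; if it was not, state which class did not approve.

Series A: 4/5 of 1941977 = 1553581.60, rounded up to 1553582; 1,553,582 required, 1,553,869 in favor — approved.
Series B: 4/5 of 19514586 = 15611668.80, rounded up to 15611669; 15,611,669 required, 15,613,153 in favor — approved.
Series C: 4/5 of 2283388 = 1826710.40, rounded up to 1826711; 1,826,711 required, 1,826,711 in favor — approved.

Approved — every class gave the required vote.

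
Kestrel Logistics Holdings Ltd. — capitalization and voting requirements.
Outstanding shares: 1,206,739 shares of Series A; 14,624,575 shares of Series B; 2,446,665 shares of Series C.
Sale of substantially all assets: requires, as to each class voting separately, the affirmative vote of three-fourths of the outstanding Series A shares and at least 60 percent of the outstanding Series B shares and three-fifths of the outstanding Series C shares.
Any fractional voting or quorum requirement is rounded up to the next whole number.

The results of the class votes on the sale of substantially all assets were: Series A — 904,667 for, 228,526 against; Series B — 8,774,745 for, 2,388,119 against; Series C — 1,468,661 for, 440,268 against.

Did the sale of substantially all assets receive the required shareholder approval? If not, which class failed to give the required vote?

Not approved — the Series A shares did not give the required vote.

Series A: 3/4 of 1206739 = 905054.25, rounded up to 905055; 905,055 required, 904,667 in favor — not approved.
Series B: 3/5 of 14624575 = 8774745; 8,774,745 required, 8,774,745 in favor — approved.
Series C: 3/5 of 2446665 = 1467999; 1,467,999 required, 1,468,661 in favor — approved.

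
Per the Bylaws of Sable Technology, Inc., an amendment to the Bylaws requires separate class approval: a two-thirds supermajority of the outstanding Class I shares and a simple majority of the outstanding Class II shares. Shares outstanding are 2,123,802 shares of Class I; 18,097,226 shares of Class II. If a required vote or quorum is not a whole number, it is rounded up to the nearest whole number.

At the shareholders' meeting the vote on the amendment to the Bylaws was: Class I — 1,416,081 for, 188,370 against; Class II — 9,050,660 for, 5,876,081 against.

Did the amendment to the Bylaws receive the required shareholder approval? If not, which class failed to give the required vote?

Approved — every class gave the required vote.

Class I: 2/3 of 2123802 = 1415868; 1,415,868 required, 1,416,081 in favor — approved.
Class II: a majority of 18097226 is 9048614; 9,048,614 required, 9,050,660 in favor — approved.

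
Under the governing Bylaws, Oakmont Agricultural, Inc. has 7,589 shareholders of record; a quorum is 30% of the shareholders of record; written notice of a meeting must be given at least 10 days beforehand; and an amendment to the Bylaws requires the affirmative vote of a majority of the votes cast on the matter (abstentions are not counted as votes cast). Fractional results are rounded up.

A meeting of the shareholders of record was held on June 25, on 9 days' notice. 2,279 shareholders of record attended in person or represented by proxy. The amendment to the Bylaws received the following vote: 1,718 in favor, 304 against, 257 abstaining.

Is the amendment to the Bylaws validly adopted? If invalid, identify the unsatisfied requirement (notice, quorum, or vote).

Invalid — notice requirement not satisfied.

Notice: 9 days given; 10 required. Not satisfied.
Quorum: 30% of 7,589 = 2,276.70, rounded up to 2,277; 2,279 present. Satisfied.
Vote: requires a majority of the votes cast (2,279 − 257 abstaining = 2,022); a majority of 2022 is 1012, so 1,012 needed; 1,718 in favor. Satisfied.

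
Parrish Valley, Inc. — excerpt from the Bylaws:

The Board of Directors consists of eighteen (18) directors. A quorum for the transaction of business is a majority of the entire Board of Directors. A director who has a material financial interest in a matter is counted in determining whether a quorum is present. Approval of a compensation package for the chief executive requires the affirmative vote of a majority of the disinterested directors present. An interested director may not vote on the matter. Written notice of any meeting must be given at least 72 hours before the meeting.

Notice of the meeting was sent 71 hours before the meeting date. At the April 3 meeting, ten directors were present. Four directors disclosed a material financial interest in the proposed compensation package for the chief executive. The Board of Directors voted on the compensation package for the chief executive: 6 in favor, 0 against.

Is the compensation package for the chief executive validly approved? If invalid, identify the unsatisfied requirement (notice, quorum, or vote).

Notice: 71 hours given; 72 required (71 < 72). Not satisfied.
Quorum: 10 present (interested directors count toward quorum); quorum is 10. Satisfied.
Vote: the compensation package for the chief executive requires a majority of the disinterested directors present (10 − 4 = 6). A majority of 6 is 4, so 4 affirmative votes are needed; 6 voted in favor. Satisfied.

Invalid — notice requirement not satisfied.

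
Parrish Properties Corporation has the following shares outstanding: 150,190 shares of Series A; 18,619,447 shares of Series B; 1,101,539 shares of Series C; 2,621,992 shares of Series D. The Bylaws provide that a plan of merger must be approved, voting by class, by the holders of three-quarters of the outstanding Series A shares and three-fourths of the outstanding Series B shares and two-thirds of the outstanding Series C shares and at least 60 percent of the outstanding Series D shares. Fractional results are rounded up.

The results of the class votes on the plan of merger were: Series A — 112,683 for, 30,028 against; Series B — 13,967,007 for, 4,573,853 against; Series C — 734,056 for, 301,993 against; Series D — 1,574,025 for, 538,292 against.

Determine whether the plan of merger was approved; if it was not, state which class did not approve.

Not approved — the Series C shares did not give the required vote.

Series A: 3/4 of 150190 = 112642.50, rounded up to 112643; 112,643 required, 112,683 in favor — approved.
Series B: 3/4 of 18619447 = 13964585.25, rounded up to 13964586; 13,964,586 required, 13,967,007 in favor — approved.
Series C: 2/3 of 1101539 = 734359.33, rounded up to 734360; 734,360 required, 734,056 in favor — not approved.
Series D: 3/5 of 2621992 = 1573195.20, rounded up to 1573196; 1,573,196 required, 1,574,025 in favor — approved.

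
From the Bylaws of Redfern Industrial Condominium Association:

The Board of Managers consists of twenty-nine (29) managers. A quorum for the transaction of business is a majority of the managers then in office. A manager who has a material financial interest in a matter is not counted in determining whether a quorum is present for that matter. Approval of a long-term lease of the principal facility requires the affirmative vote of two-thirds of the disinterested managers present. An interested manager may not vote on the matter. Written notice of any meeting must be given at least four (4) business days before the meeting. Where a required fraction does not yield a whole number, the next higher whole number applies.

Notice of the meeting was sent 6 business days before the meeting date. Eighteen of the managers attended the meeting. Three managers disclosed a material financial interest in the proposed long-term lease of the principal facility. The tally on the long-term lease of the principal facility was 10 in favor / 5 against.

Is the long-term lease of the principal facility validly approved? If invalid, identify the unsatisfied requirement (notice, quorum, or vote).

Notice: 6 business days given; 4 required (6 ≥ 4). Satisfied.
Quorum: 18 present, but the 3 interested managers do not count, leaving 15. Quorum is 15. Satisfied.
Vote: the long-term lease of the principal facility requires two-thirds of the disinterested managers present (18 − 3 = 15). 2/3 of 15 = 10, so 10 affirmative votes are needed; 10 voted in favor. Satisfied.

Valid — all requirements satisfied.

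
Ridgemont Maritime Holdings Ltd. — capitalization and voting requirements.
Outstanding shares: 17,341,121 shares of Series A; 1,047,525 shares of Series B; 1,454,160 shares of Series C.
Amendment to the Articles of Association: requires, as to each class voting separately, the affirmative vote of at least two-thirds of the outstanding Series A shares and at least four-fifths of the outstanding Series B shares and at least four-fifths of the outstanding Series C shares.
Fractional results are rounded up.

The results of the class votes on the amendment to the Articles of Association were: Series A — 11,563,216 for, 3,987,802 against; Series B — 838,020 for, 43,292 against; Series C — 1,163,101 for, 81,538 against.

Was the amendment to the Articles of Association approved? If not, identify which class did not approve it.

Series A: 2/3 of 17341121 = 11560747.33, rounded up to 11560748; 11,560,748 required, 11,563,216 in favor — approved.
Series B: 4/5 of 1047525 = 838020; 838,020 required, 838,020 in favor — approved.
Series C: 4/5 of 1454160 = 1163328; 1,163,328 required, 1,163,101 in favor — not approved.

Not approved — the Series C shares did not give the required vote.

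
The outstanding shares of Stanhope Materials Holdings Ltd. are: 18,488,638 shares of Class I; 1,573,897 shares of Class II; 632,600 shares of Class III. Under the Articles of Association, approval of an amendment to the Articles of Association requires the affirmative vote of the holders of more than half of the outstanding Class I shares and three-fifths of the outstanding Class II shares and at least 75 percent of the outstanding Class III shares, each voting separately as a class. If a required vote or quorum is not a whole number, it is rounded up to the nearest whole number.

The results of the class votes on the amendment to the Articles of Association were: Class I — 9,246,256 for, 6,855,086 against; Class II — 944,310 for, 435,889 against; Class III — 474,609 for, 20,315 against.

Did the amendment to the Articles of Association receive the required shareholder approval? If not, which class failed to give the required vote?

Class I: a majority of 18488638 is 9244320; 9,244,320 required, 9,246,256 in favor — approved.
Class II: 3/5 of 1573897 = 944338.20, rounded up to 944339; 944,339 required, 944,310 in favor — not approved.
Class III: 3/4 of 632600 = 474450; 474,450 required, 474,609 in favor — approved.

Not approved — the Class II shares did not give the required vote.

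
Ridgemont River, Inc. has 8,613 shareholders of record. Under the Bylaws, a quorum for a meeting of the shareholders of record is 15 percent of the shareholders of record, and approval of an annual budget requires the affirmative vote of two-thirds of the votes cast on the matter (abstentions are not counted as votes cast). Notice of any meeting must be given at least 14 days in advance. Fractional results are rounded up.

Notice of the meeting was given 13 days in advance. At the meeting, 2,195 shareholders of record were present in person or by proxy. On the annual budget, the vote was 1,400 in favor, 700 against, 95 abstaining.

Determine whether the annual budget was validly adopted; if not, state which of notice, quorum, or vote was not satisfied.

Notice: 13 days given; 14 required. Not satisfied.
Quorum: 15% of 8,613 = 1,291.95, rounded up to 1,292; 2,195 present. Satisfied.
Vote: requires two-thirds of the votes cast (2,195 − 95 abstaining = 2,100); 2/3 of 2100 = 1400, so 1,400 needed; 1,400 in favor. Satisfied.

Invalid — notice requirement not satisfied.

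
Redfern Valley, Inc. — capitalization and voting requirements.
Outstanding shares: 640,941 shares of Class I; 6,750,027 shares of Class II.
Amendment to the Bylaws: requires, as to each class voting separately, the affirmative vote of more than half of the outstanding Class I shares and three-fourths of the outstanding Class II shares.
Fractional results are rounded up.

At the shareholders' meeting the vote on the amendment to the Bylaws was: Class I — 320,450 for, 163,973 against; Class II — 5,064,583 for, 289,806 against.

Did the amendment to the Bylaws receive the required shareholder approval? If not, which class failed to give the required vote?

Not approved — the Class I shares did not give the required vote.

Class I: a majority of 640941 is 320471; 320,471 required, 320,450 in favor — not approved.
Class II: 3/4 of 6750027 = 5062520.25, rounded up to 5062521; 5,062,521 required, 5,064,583 in favor — approved.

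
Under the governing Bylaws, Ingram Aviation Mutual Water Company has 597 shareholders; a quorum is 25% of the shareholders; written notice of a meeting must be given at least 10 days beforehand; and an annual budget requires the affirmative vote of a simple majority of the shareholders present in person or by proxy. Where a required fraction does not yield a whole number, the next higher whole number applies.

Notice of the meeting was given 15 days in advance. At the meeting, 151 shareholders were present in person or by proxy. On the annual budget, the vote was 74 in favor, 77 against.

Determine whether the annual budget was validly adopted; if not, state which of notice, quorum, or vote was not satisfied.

Invalid — vote requirement not satisfied.

Notice: 15 days given; 10 required. Satisfied.
Quorum: 25% of 597 = 149.25, rounded up to 150; 151 present. Satisfied.
Vote: requires a majority of those present (151); a majority of 151 is 76, so 76 needed; 74 in favor. Not satisfied.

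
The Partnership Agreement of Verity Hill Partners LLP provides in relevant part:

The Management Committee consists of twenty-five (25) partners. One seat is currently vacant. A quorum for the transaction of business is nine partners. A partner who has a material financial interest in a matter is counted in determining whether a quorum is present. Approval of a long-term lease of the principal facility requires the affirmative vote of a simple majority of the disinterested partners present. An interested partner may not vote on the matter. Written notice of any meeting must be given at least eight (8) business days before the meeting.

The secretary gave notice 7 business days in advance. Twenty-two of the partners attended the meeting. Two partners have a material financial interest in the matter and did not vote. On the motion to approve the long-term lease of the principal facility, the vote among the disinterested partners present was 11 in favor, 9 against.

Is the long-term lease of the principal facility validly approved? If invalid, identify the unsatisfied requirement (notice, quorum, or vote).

Notice: 7 business days given; 8 required (7 < 8). Not satisfied.
Quorum: 22 present (interested partners count toward quorum); quorum is 9. Satisfied.
Vote: the long-term lease of the principal facility requires a majority of the disinterested partners present (22 − 2 = 20). A majority of 20 is 11, so 11 affirmative votes are needed; 11 voted in favor. Satisfied.

Invalid — notice requirement not satisfied.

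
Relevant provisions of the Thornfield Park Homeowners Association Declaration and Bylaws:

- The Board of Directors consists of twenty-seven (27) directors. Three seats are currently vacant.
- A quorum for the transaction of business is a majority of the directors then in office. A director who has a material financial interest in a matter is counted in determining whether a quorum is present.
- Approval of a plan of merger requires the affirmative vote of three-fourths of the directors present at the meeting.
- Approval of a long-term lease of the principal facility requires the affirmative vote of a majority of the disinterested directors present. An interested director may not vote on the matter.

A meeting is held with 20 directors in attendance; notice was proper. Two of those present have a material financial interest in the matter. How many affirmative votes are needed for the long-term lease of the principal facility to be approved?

The long-term lease of the principal facility requires a majority of the disinterested directors present (20 − 2 = 18).
A majority of 18 is 10.

10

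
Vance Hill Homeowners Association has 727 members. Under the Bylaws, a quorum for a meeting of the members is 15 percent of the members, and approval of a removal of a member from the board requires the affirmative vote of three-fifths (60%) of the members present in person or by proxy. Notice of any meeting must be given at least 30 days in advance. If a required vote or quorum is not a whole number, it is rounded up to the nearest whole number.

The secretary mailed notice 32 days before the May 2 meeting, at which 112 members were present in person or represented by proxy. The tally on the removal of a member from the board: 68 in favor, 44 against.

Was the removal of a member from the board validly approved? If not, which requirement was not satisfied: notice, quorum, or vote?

Valid — all requirements satisfied.

Notice: 32 days given; 30 required. Satisfied.
Quorum: 15% of 727 = 109.05, rounded up to 110; 112 present. Satisfied.
Vote: requires three-fifths of those present (112); 3/5 of 112 = 67.20, rounded up to 68, so 68 needed; 68 in favor. Satisfied.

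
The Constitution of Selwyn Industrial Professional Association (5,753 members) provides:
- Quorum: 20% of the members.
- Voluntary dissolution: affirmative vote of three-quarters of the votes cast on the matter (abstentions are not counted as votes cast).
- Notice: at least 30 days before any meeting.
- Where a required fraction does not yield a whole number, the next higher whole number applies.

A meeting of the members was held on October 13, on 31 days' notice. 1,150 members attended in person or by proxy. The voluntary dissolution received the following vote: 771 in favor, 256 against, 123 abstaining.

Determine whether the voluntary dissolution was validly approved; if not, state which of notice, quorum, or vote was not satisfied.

Notice: 31 days given; 30 required. Satisfied.
Quorum: 20% of 5,753 = 1,150.60, rounded up to 1,151; 1,150 present. Not satisfied.
Vote: requires three-fourths of the votes cast (1,150 − 123 abstaining = 1,027); 3/4 of 1027 = 770.25, rounded up to 771, so 771 needed; 771 in favor. Satisfied.

Invalid — quorum requirement not satisfied.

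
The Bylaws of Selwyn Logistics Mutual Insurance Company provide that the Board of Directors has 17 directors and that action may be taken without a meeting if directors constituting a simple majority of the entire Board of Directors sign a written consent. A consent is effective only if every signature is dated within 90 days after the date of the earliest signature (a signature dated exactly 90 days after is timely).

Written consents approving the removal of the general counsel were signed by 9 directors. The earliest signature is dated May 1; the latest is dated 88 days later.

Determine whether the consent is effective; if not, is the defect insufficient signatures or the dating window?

Signatures required: a simple majority of 17 — a majority of 17 is 9, so 9 needed; 9 signed. Sufficient.
Dating window: the latest signature is 88 days after the earliest; the limit is 90 days. Within the window.

Effective — both the signature and dating-window requirements are satisfied.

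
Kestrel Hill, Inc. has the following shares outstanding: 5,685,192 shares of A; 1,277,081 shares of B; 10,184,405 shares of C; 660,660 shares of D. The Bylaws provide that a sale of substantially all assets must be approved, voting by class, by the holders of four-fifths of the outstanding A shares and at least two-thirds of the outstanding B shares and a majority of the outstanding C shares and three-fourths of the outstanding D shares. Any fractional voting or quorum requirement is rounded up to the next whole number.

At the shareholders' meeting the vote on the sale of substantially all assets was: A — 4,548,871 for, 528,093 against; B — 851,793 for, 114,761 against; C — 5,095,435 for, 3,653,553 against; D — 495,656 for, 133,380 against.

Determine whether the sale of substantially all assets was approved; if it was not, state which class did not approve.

Approved — every class gave the required vote.

A: 4/5 of 5685192 = 4548153.60, rounded up to 4548154; 4,548,154 required, 4,548,871 in favor — approved.
B: 2/3 of 1277081 = 851387.33, rounded up to 851388; 851,388 required, 851,793 in favor — approved.
C: a majority of 10184405 is 5092203; 5,092,203 required, 5,095,435 in favor — approved.
D: 3/4 of 660660 = 495495; 495,495 required, 495,656 in favor — approved.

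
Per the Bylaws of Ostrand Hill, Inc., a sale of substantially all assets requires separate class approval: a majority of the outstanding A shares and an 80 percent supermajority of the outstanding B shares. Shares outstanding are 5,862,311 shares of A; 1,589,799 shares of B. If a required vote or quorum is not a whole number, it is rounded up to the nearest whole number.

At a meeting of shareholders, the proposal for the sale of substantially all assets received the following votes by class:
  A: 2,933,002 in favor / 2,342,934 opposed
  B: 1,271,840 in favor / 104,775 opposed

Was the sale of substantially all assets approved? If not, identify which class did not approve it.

Approved — every class gave the required vote.

A: a majority of 5862311 is 2931156; 2,931,156 required, 2,933,002 in favor — approved.
B: 4/5 of 1589799 = 1271839.20, rounded up to 1271840; 1,271,840 required, 1,271,840 in favor — approved.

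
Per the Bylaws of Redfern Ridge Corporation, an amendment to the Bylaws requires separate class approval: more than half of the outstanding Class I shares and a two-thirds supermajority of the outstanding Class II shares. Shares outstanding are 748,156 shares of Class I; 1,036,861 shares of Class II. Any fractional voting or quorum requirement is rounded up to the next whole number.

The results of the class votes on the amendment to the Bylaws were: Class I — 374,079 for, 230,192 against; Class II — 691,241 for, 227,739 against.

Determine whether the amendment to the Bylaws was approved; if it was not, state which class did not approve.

Approved — every class gave the required vote.

Class I: a majority of 748156 is 374079; 374,079 required, 374,079 in favor — approved.
Class II: 2/3 of 1036861 = 691240.67, rounded up to 691241; 691,241 required, 691,241 in favor — approved.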